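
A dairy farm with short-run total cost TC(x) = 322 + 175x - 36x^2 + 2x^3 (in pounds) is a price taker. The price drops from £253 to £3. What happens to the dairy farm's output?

Output falls from 13 to 0 (the firm shuts down)

MC = 175 - 72x + 6x^2; the shutdown threshold is min AVC = £13 (at x = 9).
At P = £253 ≥ min AVC, set P = MC on the rising branch: x = 13.
At P = £3 < min AVC = £13, price no longer covers variable cost at any output, so the firm shuts down: x = 0.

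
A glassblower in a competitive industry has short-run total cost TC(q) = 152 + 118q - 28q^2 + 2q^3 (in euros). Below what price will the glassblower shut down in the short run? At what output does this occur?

€20 per unit, at q = 7

The shutdown price is the minimum of AVC. VC = 118q - 28q^2 + 2q^3, so AVC = 118 - 28q + 2q^2.
dAVC/dq = -28 + 4q = 0 gives q = 7. min AVC = 118 - 28·7 + 2·7^2 = 20.
For P < €20 the firm produces nothing.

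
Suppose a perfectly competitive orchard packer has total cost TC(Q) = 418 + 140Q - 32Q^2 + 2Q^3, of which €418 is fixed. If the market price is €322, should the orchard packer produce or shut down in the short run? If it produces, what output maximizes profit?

Strip out fixed cost: VC = 140Q - 32Q^2 + 2Q^3. Then AVC = 140 - 32Q + 2Q^2 and MC = 140 - 64Q + 6Q^2.
The AVC parabola has its vertex at Q = 32/4 = 8, where AVC = 140 - 32·8 + 2·8^2 = €12.
Since P = €322 ≥ min AVC = €12, price covers variable cost and the firm should produce.
P = MC gives -182 - 64Q + 6Q^2 = 0, with roots -7/3 and 13. Take the larger (rising MC): Q* = 13.
Check: AVC at Q = 13 is €62 ≤ P, so revenue covers variable cost.
Profit = P·Q − TC = 322·13 − 1224 = €2962.

Produce at Q = 13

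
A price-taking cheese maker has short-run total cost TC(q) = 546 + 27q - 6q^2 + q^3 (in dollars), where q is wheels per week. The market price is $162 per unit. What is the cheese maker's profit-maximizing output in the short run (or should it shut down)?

Variable cost is VC = 27q - 6q^2 + q^3, so AVC = VC/q = 27 - 6q + q^2 and MC = dTC/dq = 27 - 12q + 3q^2.
AVC is minimized where dAVC/dq = -6 + 2q = 0, at q = 3; min AVC = 27 - 6·3 + 3^2 = $18.
P = $162 exceeds min AVC = $18, so the firm stays open.
P = MC gives -135 - 12q + 3q^2 = 0, with roots -5 and 9. Take the larger (rising MC): q* = 9.
Check: AVC at q = 9 is $54 ≤ P, so revenue covers variable cost.
Profit = P·q − TC = 162·9 − 1032 = $426.

Produce at q = 9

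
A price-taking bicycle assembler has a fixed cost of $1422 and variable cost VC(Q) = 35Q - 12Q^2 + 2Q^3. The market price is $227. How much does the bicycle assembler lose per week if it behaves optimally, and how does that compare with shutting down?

AVC = 35 - 12Q + 2Q^2; min AVC = $17 at Q = 3. Since P = $227 ≥ min AVC, the firm produces.
MC = 35 - 24Q + 6Q^2. Setting P = MC and taking the root on the rising branch gives Q* = 8.
TR = 227·8 = 1816. TC = 1422 + 536 = 1958. Profit = 1816 − 1958 = -$142.
Shutting down would mean losing the fixed cost of $1422, so operating at a loss of $142 is better by $1280.

Profit = -$142 at Q = 8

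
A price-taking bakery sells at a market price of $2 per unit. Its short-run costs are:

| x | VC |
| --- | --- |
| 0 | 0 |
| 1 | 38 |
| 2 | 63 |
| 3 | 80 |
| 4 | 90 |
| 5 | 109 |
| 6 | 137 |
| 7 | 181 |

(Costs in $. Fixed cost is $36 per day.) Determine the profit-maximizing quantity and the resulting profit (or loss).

x = 0 (shut down); profit = -$36

Tabulate TR − TC: x=0: -36; x=1: -72; x=2: -95; x=3: -110; x=4: -118; x=5: -135; x=6: -161; x=7: -203.
Profit is highest at x = 0. Equivalently, the lowest AVC in the table is 109/5 ≈ $21.80 at x = 5, and P = $2 falls below it — price never covers variable cost, so the firm shuts down and loses only its fixed cost.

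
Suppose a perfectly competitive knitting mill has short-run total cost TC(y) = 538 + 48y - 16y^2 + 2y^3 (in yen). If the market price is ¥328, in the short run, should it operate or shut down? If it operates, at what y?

Produce at y = 10

Variable cost is VC = 48y - 16y^2 + 2y^3, so AVC = VC/y = 48 - 16y + 2y^2 and MC = dTC/dy = 48 - 32y + 6y^2.
The AVC parabola has its vertex at y = 16/4 = 4, where AVC = 48 - 16·4 + 2·4^2 = ¥16.
Since P = ¥328 ≥ min AVC = ¥16, price covers variable cost and the firm should produce.
Set P = MC: 328 = 48 - 32y + 6y^2 → -280 - 32y + 6y^2 = 0. The roots are y = -14/3 and y = 10; the profit-maximizing output is on the rising part of MC, so y* = 10.
Check: AVC at y = 10 is ¥88 ≤ P, so revenue covers variable cost.
Profit = P·y − TC = 328·10 − 1418 = ¥1862.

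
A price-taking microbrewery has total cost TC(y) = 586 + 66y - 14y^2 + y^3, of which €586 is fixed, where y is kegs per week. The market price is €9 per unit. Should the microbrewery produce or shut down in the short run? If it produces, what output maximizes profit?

From TC, MC = TC'(y) = 66 - 28y + 3y^2 and AVC = VC/y = 66 - 14y + y^2.
AVC is minimized where dAVC/dy = -14 + 2y = 0, at y = 7; min AVC = 66 - 14·7 + 7^2 = €17.
P = €9 lies below min AVC = €17; no output level covers variable cost.
Best response: produce nothing and absorb the €586 fixed cost.

Shut down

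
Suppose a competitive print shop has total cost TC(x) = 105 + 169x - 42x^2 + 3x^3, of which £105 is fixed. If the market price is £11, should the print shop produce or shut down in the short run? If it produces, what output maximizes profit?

Strip out fixed cost: VC = 169x - 42x^2 + 3x^3. Then AVC = 169 - 42x + 3x^2 and MC = 169 - 84x + 9x^2.
AVC hits its minimum where MC = AVC, at x = 7, giving min AVC = 169 - 42·7 + 3·7^2 = £22.
P = £11 lies below min AVC = £22; no output level covers variable cost.
The firm minimizes its loss by shutting down and losing only its fixed cost of £105.

Shut down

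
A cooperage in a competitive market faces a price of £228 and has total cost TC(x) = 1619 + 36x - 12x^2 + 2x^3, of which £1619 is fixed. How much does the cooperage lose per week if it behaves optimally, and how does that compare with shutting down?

Profit = -£339 at x = 8

AVC = 36 - 12x + 2x^2; min AVC = £18 at x = 3. Since P = £228 ≥ min AVC, the firm produces.
With MC = 36 - 24x + 6x^2, P = MC on the upward-sloping part at x* = 8.
TR = 228·8 = 1824. TC = 1619 + 544 = 2163. Profit = 1824 − 2163 = -£339.
That loss of £339 beats the £1619 the firm would lose by shutting down; producing recovers £1280 of fixed cost.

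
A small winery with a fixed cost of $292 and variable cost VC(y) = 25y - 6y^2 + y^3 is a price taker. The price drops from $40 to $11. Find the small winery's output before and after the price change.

Output falls from 5 to 0 (the firm shuts down)

MC = 25 - 12y + 3y^2; the shutdown threshold is min AVC = $16 (at y = 3).
With P = $40 above the shutdown price, P = MC gives y = 5.
At P = $11 < min AVC = $16, price no longer covers variable cost at any output, so the firm shuts down: y = 0.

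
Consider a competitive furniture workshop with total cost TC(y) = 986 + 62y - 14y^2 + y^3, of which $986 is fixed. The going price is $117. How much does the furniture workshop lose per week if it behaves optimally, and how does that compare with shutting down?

Profit = -$18 at y = 11

AVC = 62 - 14y + y^2 has its minimum $13 at y = 7; price $117 clears that bar, so the firm operates.
MC = 62 - 28y + 3y^2. Setting P = MC and taking the root on the rising branch gives y* = 11.
TR = 117·11 = 1287. TC = 986 + 319 = 1305. Profit = 1287 − 1305 = -$18.
That loss of $18 beats the $986 the firm would lose by shutting down; producing recovers $968 of fixed cost.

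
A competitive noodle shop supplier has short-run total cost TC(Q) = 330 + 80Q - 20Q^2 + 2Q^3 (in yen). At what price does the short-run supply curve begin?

The firm shuts down when price falls below the minimum of average variable cost. AVC = VC/Q = 80 - 20Q + 2Q^2.
At the minimum of AVC, MC = AVC. MC = 80 - 40Q + 6Q^2; setting MC = AVC gives 4Q^2 - 20Q = 0, so Q = 5. min AVC = 30.
For P < ¥30 the firm produces nothing.

¥30 per unit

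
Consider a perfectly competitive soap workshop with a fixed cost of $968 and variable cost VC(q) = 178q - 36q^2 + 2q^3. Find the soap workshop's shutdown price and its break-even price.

Shutdown price = $16; break-even price = $112

AVC = 178 - 36q + 2q^2; minimized at q = 9, giving min AVC = $16. That is the shutdown price.
ATC = 968/q + 178 - 36q + 2q^2. Setting dATC/dq = −968/q^2 − 36 + 4q = 0 gives q = 11 (since 4·11^3 − 36·11^2 = 968).
min ATC = 968/11 + 178 − 36·11 + 2·11^2 = $112. That is the break-even price.
Between these two prices the firm operates at a loss; above $112 it earns a profit.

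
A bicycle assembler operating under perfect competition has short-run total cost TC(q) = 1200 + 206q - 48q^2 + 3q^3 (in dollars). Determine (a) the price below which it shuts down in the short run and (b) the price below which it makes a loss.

Shutdown price = $14; break-even price = $146

AVC = 206 - 48q + 3q^2; minimized at q = 8, giving min AVC = $14. That is the shutdown price.
ATC = 1200/q + 206 - 48q + 3q^2. Setting dATC/dq = −1200/q^2 − 48 + 6q = 0 gives q = 10 (since 6·10^3 − 48·10^2 = 1200).
min ATC = 1200/10 + 206 − 48·10 + 3·10^2 = $146. That is the break-even price.
For $14 ≤ P < $146 the firm produces at a loss; below $14 it shuts down.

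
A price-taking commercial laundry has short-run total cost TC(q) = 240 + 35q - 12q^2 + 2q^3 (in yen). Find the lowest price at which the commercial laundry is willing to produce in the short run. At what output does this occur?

¥17 per unit, at q = 3

Short-run supply begins at min AVC. From VC = 35q - 12q^2 + 2q^3, AVC = 35 - 12q + 2q^2.
dAVC/dq = -12 + 4q = 0 gives q = 3. min AVC = 35 - 12·3 + 2·3^2 = 17.
The firm shuts down for any P below ¥17.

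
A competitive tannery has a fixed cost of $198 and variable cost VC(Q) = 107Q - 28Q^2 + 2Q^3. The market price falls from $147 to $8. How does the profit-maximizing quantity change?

Output falls from 10 to 0 (the firm shuts down)

MC = 107 - 56Q + 6Q^2; the shutdown threshold is min AVC = $9 (at Q = 7).
With P = $147 above the shutdown price, P = MC gives Q = 10.
At P = $8 < min AVC = $9, price no longer covers variable cost at any output, so the firm shuts down: Q = 0.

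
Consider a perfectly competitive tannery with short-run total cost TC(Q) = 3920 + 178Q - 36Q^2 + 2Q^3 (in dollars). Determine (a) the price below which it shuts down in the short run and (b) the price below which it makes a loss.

Shutdown price = $16; break-even price = $346

AVC = 178 - 36Q + 2Q^2; minimized at Q = 9, giving min AVC = $16. That is the shutdown price.
ATC = 3920/Q + 178 - 36Q + 2Q^2. Setting dATC/dQ = −3920/Q^2 − 36 + 4Q = 0 gives Q = 14 (since 4·14^3 − 36·14^2 = 3920).
min ATC = 3920/14 + 178 − 36·14 + 2·14^2 = $346. That is the break-even price.
Between these two prices the firm operates at a loss; above $346 it earns a profit.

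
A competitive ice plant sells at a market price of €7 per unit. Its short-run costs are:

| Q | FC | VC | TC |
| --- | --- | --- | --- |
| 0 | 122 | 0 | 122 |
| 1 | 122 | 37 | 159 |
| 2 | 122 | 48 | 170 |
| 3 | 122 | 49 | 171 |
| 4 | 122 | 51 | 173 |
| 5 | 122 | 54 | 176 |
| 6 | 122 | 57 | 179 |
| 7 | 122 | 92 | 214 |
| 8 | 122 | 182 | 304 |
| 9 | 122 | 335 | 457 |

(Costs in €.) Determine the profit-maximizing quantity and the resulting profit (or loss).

Q = 0 (shut down); profit = -€122

Tabulate TR − TC: Q=0: -122; Q=1: -152; Q=2: -156; Q=3: -150; Q=4: -145; Q=5: -141; Q=6: -137; Q=7: -165; Q=8: -248; Q=9: -394.
Profit is highest at Q = 0. Equivalently, the lowest AVC in the table is 57/6 ≈ €9.50 at Q = 6, and P = €7 falls below it — price never covers variable cost, so the firm shuts down and loses only its fixed cost.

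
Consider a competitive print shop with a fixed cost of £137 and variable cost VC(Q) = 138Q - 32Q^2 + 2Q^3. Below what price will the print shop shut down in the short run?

£10 per unit

The firm shuts down when price falls below the minimum of average variable cost. AVC = VC/Q = 138 - 32Q + 2Q^2.
dAVC/dQ = -32 + 4Q = 0 gives Q = 8. min AVC = 138 - 32·8 + 2·8^2 = 10.
The firm shuts down for any P below £10.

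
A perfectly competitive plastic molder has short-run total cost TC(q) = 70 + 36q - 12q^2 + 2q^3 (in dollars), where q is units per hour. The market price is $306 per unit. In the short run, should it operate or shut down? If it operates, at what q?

Variable cost is VC = 36q - 12q^2 + 2q^3, so AVC = VC/q = 36 - 12q + 2q^2 and MC = dTC/dq = 36 - 24q + 6q^2.
The AVC parabola has its vertex at q = 12/4 = 3, where AVC = 36 - 12·3 + 2·3^2 = $18.
P = $306 exceeds min AVC = $18, so the firm stays open.
P = MC gives -270 - 24q + 6q^2 = 0, with roots -5 and 9. Take the larger (rising MC): q* = 9.
Check: AVC at q = 9 is $90 ≤ P, so revenue covers variable cost.
Profit = P·q − TC = 306·9 − 880 = $1874.

Produce at q = 9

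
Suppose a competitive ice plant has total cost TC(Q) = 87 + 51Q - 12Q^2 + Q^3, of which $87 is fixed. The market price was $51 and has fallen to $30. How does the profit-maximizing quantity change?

AVC = 51 - 12Q + Q^2, minimized at Q = 6 where min AVC = $15. MC = 51 - 24Q + 3Q^2.
With P = $51 above the shutdown price, P = MC gives Q = 8.
At P = $30 ≥ min AVC, set P = MC: Q = 7. The firm stays open but cuts output.

Output falls from 8 to 7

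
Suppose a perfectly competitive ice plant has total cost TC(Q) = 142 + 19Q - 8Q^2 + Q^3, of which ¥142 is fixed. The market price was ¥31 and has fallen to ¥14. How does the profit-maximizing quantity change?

Output falls from 6 to 5

AVC = 19 - 8Q + Q^2, minimized at Q = 4 where min AVC = ¥3. MC = 19 - 16Q + 3Q^2.
With P = ¥31 above the shutdown price, P = MC gives Q = 6.
At P = ¥14 ≥ min AVC, set P = MC: Q = 5. The firm stays open but cuts output.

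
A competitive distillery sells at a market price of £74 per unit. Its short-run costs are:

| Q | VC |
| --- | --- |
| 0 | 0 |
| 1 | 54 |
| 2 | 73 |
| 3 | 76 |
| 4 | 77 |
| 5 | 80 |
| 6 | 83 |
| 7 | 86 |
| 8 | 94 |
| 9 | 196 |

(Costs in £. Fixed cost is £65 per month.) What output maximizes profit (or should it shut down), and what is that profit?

Profit at each row (π = 74Q − TC): Q=0: -65; Q=1: -45; Q=2: 10; Q=3: 81; Q=4: 154; Q=5: 225; Q=6: 296; Q=7: 367; Q=8: 433; Q=9: 405.
Profit is maximized at Q = 8. AVC there is 94/8 = £11.75 ≤ P, so producing beats shutting down (which would give -£65).

Q = 8; profit = £433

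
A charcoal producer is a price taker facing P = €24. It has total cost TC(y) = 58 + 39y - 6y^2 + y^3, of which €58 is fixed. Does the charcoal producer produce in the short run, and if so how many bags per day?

From TC, MC = TC'(y) = 39 - 12y + 3y^2 and AVC = VC/y = 39 - 6y + y^2.
The AVC parabola has its vertex at y = 6/2 = 3, where AVC = 39 - 6·3 + 3^2 = €30.
P = €24 lies below min AVC = €30; no output level covers variable cost.
Best response: produce nothing and absorb the €58 fixed cost.

Shut down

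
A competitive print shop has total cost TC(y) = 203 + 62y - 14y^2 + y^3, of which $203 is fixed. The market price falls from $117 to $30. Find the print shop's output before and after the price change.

MC = 62 - 28y + 3y^2; the shutdown threshold is min AVC = $13 (at y = 7).
With P = $117 above the shutdown price, P = MC gives y = 11.
At P = $30 ≥ min AVC, set P = MC: y = 8. The firm stays open but cuts output.

Output falls from 11 to 8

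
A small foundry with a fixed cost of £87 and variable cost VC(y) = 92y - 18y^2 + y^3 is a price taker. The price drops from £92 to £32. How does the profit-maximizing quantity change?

Output falls from 12 to 10

AVC = 92 - 18y + y^2, minimized at y = 9 where min AVC = £11. MC = 92 - 36y + 3y^2.
With P = £92 above the shutdown price, P = MC gives y = 12.
At P = £32 ≥ min AVC, set P = MC: y = 10. The firm stays open but cuts output.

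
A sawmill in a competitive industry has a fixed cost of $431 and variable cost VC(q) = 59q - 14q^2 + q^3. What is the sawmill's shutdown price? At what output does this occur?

$10 per unit, at q = 7

Short-run supply begins at min AVC. From VC = 59q - 14q^2 + q^3, AVC = 59 - 14q + q^2.
At the minimum of AVC, MC = AVC. MC = 59 - 28q + 3q^2; setting MC = AVC gives 2q^2 - 14q = 0, so q = 7. min AVC = 10.
The firm shuts down for any P below $10.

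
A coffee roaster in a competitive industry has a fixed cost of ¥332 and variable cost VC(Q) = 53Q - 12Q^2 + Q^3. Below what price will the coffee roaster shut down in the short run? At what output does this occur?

The shutdown price is the minimum of AVC. VC = 53Q - 12Q^2 + Q^3, so AVC = 53 - 12Q + Q^2.
dAVC/dQ = -12 + 2Q = 0 gives Q = 6. min AVC = 53 - 12·6 + 6^2 = 17.
So the shutdown price is ¥17.

¥17 per unit, at Q = 6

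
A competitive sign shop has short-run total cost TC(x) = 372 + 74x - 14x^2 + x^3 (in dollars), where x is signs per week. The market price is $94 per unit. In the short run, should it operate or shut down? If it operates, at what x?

Produce at x = 10

From TC, MC = TC'(x) = 74 - 28x + 3x^2 and AVC = VC/x = 74 - 14x + x^2.
The AVC parabola has its vertex at x = 14/2 = 7, where AVC = 74 - 14·7 + 7^2 = $25.
P = $94 exceeds min AVC = $25, so the firm stays open.
Set P = MC: 94 = 74 - 28x + 3x^2 → -20 - 28x + 3x^2 = 0. The roots are x = -2/3 and x = 10; the profit-maximizing output is on the rising part of MC, so x* = 10.
Check: AVC at x = 10 is $34 ≤ P, so revenue covers variable cost.
Profit = P·x − TC = 94·10 − 712 = $228.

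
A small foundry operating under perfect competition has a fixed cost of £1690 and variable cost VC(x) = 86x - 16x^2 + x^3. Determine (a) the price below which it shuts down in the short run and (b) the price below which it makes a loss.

Shutdown price = £22; break-even price = £177

Shutdown price = min AVC. AVC = 86 - 16x + x^2, with vertex at x = 8 and minimum £22.
ATC = 1690/x + 86 - 16x + x^2. Setting dATC/dx = −1690/x^2 − 16 + 2x = 0 gives x = 13 (since 2·13^3 − 16·13^2 = 1690).
min ATC = 1690/13 + 86 − 16·13 + 13^2 = £177. That is the break-even price.
Between these two prices the firm operates at a loss; above £177 it earns a profit.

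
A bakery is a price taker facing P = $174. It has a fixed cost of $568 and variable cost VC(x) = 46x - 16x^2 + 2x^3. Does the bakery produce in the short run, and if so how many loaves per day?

Variable cost is VC = 46x - 16x^2 + 2x^3, so AVC = VC/x = 46 - 16x + 2x^2 and MC = dTC/dx = 46 - 32x + 6x^2.
AVC is minimized where dAVC/dx = -16 + 4x = 0, at x = 4; min AVC = 46 - 16·4 + 2·4^2 = $14.
Because $174 ≥ $14, revenue can cover variable cost; the firm operates.
P = MC gives -128 - 32x + 6x^2 = 0, with roots -8/3 and 8. Take the larger (rising MC): x* = 8.
Check: AVC at x = 8 is $46 ≤ P, so revenue covers variable cost.
Profit = P·x − TC = 174·8 − 936 = $456.

Produce at x = 8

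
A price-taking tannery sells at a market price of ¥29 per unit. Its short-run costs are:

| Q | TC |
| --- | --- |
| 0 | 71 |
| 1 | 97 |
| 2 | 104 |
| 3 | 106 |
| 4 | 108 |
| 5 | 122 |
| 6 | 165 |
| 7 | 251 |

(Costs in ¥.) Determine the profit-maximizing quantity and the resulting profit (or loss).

Q = 5; profit = ¥23

Compute π = P·Q − TC at each output: Q=0: -71; Q=1: -68; Q=2: -46; Q=3: -19; Q=4: 8; Q=5: 23; Q=6: 9; Q=7: -48.
Profit is maximized at Q = 5. AVC there is 51/5 = ¥10.20 ≤ P, so producing beats shutting down (which would give -¥71).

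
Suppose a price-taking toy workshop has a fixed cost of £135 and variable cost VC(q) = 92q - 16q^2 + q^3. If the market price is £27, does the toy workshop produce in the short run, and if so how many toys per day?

Strip out fixed cost: VC = 92q - 16q^2 + q^3. Then AVC = 92 - 16q + q^2 and MC = 92 - 32q + 3q^2.
AVC is minimized where dAVC/dq = -16 + 2q = 0, at q = 8; min AVC = 92 - 16·8 + 8^2 = £28.
Since P = £27 < min AVC = £28, price fails to cover variable cost at any output.
Best response: produce nothing and absorb the £135 fixed cost.

Shut down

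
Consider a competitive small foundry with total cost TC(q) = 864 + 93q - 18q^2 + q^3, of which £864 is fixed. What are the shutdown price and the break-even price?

Shutdown price = £12; break-even price = £93

AVC = 93 - 18q + q^2; minimized at q = 9, giving min AVC = £12. That is the shutdown price.
ATC = 864/q + 93 - 18q + q^2. Setting dATC/dq = −864/q^2 − 18 + 2q = 0 gives q = 12 (since 2·12^3 − 18·12^2 = 864).
min ATC = 864/12 + 93 − 18·12 + 12^2 = £93. That is the break-even price.
Between these two prices the firm operates at a loss; above £93 it earns a profit.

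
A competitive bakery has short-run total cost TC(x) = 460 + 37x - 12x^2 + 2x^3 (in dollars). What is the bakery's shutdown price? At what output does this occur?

Short-run supply begins at min AVC. From VC = 37x - 12x^2 + 2x^3, AVC = 37 - 12x + 2x^2.
dAVC/dx = -12 + 4x = 0 gives x = 3. min AVC = 37 - 12·3 + 2·3^2 = 19.
The firm shuts down for any P below $19.

$19 per unit, at x = 3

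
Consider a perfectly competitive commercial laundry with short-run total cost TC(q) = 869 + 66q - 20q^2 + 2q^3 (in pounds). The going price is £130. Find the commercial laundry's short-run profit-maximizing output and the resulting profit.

Profit = -£101 at q = 8

AVC = 66 - 20q + 2q^2 has its minimum £16 at q = 5; price £130 clears that bar, so the firm operates.
MC = 66 - 40q + 6q^2. Setting P = MC and taking the root on the rising branch gives q* = 8.
TR = 130·8 = 1040. TC = 869 + 272 = 1141. Profit = 1040 − 1141 = -£101.
That loss of £101 beats the £869 the firm would lose by shutting down; producing recovers £768 of fixed cost.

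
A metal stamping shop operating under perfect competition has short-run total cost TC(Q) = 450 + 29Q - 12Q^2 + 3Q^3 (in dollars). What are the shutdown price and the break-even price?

Shutdown price = $17; break-even price = $134

AVC = 29 - 12Q + 3Q^2; minimized at Q = 2, giving min AVC = $17. That is the shutdown price.
ATC = 450/Q + 29 - 12Q + 3Q^2. Setting dATC/dQ = −450/Q^2 − 12 + 6Q = 0 gives Q = 5 (since 6·5^3 − 12·5^2 = 450).
min ATC = 450/5 + 29 − 12·5 + 3·5^2 = $134. That is the break-even price.
For $17 ≤ P < $134 the firm produces at a loss; below $17 it shuts down.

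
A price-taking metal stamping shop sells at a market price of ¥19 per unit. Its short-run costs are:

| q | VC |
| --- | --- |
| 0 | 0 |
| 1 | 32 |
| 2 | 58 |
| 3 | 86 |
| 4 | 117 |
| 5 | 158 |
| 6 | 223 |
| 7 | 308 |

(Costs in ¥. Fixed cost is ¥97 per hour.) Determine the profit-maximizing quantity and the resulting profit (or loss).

Tabulate TR − TC: q=0: -97; q=1: -110; q=2: -117; q=3: -126; q=4: -138; q=5: -160; q=6: -206; q=7: -272.
Profit is highest at q = 0. Equivalently, the lowest AVC in the table is 86/3 ≈ ¥28.67 at q = 3, and P = ¥19 falls below it — price never covers variable cost, so the firm shuts down and loses only its fixed cost.

q = 0 (shut down); profit = -¥97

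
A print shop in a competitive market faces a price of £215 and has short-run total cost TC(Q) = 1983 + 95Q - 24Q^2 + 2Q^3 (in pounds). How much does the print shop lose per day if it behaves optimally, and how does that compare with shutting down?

AVC = 95 - 24Q + 2Q^2; min AVC = £23 at Q = 6. Since P = £215 ≥ min AVC, the firm produces.
With MC = 95 - 48Q + 6Q^2, P = MC on the upward-sloping part at Q* = 10.
TR = 215·10 = 2150. TC = 1983 + 550 = 2533. Profit = 2150 − 2533 = -£383.
Shutting down would mean losing the fixed cost of £1983, so operating at a loss of £383 is better by £1600.

Profit = -£383 at Q = 10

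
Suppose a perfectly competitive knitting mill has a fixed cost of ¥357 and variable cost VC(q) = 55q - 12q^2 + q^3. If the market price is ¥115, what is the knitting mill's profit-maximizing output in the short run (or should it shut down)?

From TC, MC = TC'(q) = 55 - 24q + 3q^2 and AVC = VC/q = 55 - 12q + q^2.
AVC hits its minimum where MC = AVC, at q = 6, giving min AVC = 55 - 12·6 + 6^2 = ¥19.
Because ¥115 ≥ ¥19, revenue can cover variable cost; the firm operates.
Set P = MC: 115 = 55 - 24q + 3q^2 → -60 - 24q + 3q^2 = 0. The roots are q = -2 and q = 10; the profit-maximizing output is on the rising part of MC, so q* = 10.
Check: AVC at q = 10 is ¥35 ≤ P, so revenue covers variable cost.
Profit = P·q − TC = 115·10 − 707 = ¥443.

Produce at q = 10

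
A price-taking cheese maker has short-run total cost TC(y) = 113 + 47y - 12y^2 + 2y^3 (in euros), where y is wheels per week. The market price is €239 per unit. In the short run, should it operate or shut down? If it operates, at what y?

Strip out fixed cost: VC = 47y - 12y^2 + 2y^3. Then AVC = 47 - 12y + 2y^2 and MC = 47 - 24y + 6y^2.
AVC is minimized where dAVC/dy = -12 + 4y = 0, at y = 3; min AVC = 47 - 12·3 + 2·3^2 = €29.
Because €239 ≥ €29, revenue can cover variable cost; the firm operates.
P = MC gives -192 - 24y + 6y^2 = 0, with roots -4 and 8. Take the larger (rising MC): y* = 8.
Check: AVC at y = 8 is €79 ≤ P, so revenue covers variable cost.
Profit = P·y − TC = 239·8 − 745 = €1167.

Produce at y = 8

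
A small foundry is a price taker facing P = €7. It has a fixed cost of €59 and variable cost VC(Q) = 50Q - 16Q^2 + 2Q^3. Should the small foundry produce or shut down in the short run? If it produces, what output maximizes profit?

From TC, MC = TC'(Q) = 50 - 32Q + 6Q^2 and AVC = VC/Q = 50 - 16Q + 2Q^2.
AVC hits its minimum where MC = AVC, at Q = 4, giving min AVC = 50 - 16·4 + 2·4^2 = €18.
With P < min AVC (€7 < €18), every unit sold adds to the loss.
Best response: produce nothing and absorb the €59 fixed cost.

Shut down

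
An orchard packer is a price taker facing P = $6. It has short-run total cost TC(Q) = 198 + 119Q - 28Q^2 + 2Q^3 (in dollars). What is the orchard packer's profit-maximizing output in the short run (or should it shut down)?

Shut down

From TC, MC = TC'(Q) = 119 - 56Q + 6Q^2 and AVC = VC/Q = 119 - 28Q + 2Q^2.
AVC is minimized where dAVC/dQ = -28 + 4Q = 0, at Q = 7; min AVC = 119 - 28·7 + 2·7^2 = $21.
Since P = $6 < min AVC = $21, price fails to cover variable cost at any output.
Best response: produce nothing and absorb the $198 fixed cost.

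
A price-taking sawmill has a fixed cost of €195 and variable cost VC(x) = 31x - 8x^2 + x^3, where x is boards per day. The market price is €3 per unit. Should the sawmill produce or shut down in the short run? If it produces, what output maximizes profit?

Strip out fixed cost: VC = 31x - 8x^2 + x^3. Then AVC = 31 - 8x + x^2 and MC = 31 - 16x + 3x^2.
The AVC parabola has its vertex at x = 8/2 = 4, where AVC = 31 - 8·4 + 4^2 = €15.
P = €3 lies below min AVC = €15; no output level covers variable cost.
Best response: produce nothing and absorb the €195 fixed cost.

Shut down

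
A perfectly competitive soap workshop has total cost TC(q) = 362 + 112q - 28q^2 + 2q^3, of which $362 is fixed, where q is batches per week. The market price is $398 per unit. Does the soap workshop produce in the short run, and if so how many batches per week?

Variable cost is VC = 112q - 28q^2 + 2q^3, so AVC = VC/q = 112 - 28q + 2q^2 and MC = dTC/dq = 112 - 56q + 6q^2.
AVC hits its minimum where MC = AVC, at q = 7, giving min AVC = 112 - 28·7 + 2·7^2 = $14.
Because $398 ≥ $14, revenue can cover variable cost; the firm operates.
Set P = MC: 398 = 112 - 56q + 6q^2 → -286 - 56q + 6q^2 = 0. The roots are q = -11/3 and q = 13; the profit-maximizing output is on the rising part of MC, so q* = 13.
Check: AVC at q = 13 is $86 ≤ P, so revenue covers variable cost.
Profit = P·q − TC = 398·13 − 1480 = $3694.

Produce at q = 13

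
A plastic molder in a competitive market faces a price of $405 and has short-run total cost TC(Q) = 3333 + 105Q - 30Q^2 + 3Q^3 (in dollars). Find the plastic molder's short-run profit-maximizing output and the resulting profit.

Profit = -$333 at Q = 10

AVC = 105 - 30Q + 3Q^2 has its minimum $30 at Q = 5; price $405 clears that bar, so the firm operates.
MC = 105 - 60Q + 9Q^2. Setting P = MC and taking the root on the rising branch gives Q* = 10.
TR = 405·10 = 4050. TC = 3333 + 1050 = 4383. Profit = 4050 − 4383 = -$333.
Shutting down would mean losing the fixed cost of $3333, so operating at a loss of $333 is better by $3000.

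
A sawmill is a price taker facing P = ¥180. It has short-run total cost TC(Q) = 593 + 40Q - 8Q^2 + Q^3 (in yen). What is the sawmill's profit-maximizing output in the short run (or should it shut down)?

Variable cost is VC = 40Q - 8Q^2 + Q^3, so AVC = VC/Q = 40 - 8Q + Q^2 and MC = dTC/dQ = 40 - 16Q + 3Q^2.
AVC hits its minimum where MC = AVC, at Q = 4, giving min AVC = 40 - 8·4 + 4^2 = ¥24.
P = ¥180 exceeds min AVC = ¥24, so the firm stays open.
Solving P = MC: -140 - 16Q + 3Q^2 = 0 ⇒ Q = -14/3 or 10. On the upward-sloping branch, Q* = 10.
Check: AVC at Q = 10 is ¥60 ≤ P, so revenue covers variable cost.
Profit = P·Q − TC = 180·10 − 1193 = ¥607.

Produce at Q = 10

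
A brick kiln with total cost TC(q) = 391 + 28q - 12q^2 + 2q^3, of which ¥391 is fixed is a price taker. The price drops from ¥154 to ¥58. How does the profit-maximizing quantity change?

MC = 28 - 24q + 6q^2; the shutdown threshold is min AVC = ¥10 (at q = 3).
With P = ¥154 above the shutdown price, P = MC gives q = 7.
At P = ¥58 ≥ min AVC, set P = MC: q = 5. The firm stays open but cuts output.

Output falls from 7 to 5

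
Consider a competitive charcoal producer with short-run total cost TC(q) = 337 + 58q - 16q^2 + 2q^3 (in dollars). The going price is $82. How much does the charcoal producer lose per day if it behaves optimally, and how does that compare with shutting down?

AVC = 58 - 16q + 2q^2; min AVC = $26 at q = 4. Since P = $82 ≥ min AVC, the firm produces.
With MC = 58 - 32q + 6q^2, P = MC on the upward-sloping part at q* = 6.
TR = 82·6 = 492. TC = 337 + 204 = 541. Profit = 492 − 541 = -$49.
By producing, the firm covers all variable cost plus $288 of fixed cost; shutting down would lose the full $337.

Profit = -$49 at q = 6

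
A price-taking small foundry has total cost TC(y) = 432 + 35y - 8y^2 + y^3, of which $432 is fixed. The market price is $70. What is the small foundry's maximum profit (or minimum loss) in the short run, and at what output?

Profit = -$138 at y = 7

AVC = 35 - 8y + y^2 has its minimum $19 at y = 4; price $70 clears that bar, so the firm operates.
MC = 35 - 16y + 3y^2. Setting P = MC and taking the root on the rising branch gives y* = 7.
TR = 70·7 = 490. TC = 432 + 196 = 628. Profit = 490 − 628 = -$138.
That loss of $138 beats the $432 the firm would lose by shutting down; producing recovers $294 of fixed cost.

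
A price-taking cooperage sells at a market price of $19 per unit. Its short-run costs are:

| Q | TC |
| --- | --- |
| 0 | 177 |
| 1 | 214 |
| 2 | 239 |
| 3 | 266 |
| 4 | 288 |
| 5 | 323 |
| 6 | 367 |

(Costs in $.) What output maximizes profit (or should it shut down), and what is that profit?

Tabulate TR − TC: Q=0: -177; Q=1: -195; Q=2: -201; Q=3: -209; Q=4: -212; Q=5: -228; Q=6: -253.
Profit is highest at Q = 0. Equivalently, the lowest AVC in the table is 111/4 ≈ $27.75 at Q = 4, and P = $19 falls below it — price never covers variable cost, so the firm shuts down and loses only its fixed cost.

Q = 0 (shut down); profit = -$177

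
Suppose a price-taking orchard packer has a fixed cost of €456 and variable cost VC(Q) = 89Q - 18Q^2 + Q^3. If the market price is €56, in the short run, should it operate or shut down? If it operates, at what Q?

Variable cost is VC = 89Q - 18Q^2 + Q^3, so AVC = VC/Q = 89 - 18Q + Q^2 and MC = dTC/dQ = 89 - 36Q + 3Q^2.
The AVC parabola has its vertex at Q = 18/2 = 9, where AVC = 89 - 18·9 + 9^2 = €8.
Since P = €56 ≥ min AVC = €8, price covers variable cost and the firm should produce.
P = MC gives 33 - 36Q + 3Q^2 = 0, with roots 1 and 11. Take the larger (rising MC): Q* = 11.
Check: AVC at Q = 11 is €12 ≤ P, so revenue covers variable cost.
Profit = P·Q − TC = 56·11 − 588 = €28.

Produce at Q = 11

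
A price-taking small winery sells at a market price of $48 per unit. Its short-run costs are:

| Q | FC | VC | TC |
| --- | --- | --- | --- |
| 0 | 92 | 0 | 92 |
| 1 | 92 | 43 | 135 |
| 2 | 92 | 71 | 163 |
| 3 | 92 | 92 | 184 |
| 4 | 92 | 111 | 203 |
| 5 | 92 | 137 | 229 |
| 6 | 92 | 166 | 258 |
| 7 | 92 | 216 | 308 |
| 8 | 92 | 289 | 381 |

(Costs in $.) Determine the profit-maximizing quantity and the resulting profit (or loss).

Profit at each row (π = 48Q − TC): Q=0: -92; Q=1: -87; Q=2: -67; Q=3: -40; Q=4: -11; Q=5: 11; Q=6: 30; Q=7: 28; Q=8: 3.
Profit is maximized at Q = 6. AVC there is 166/6 = $27.67 ≤ P, so producing beats shutting down (which would give -$92).

Q = 6; profit = $30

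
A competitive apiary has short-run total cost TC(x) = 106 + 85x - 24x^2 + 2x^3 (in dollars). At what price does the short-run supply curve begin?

The shutdown price is the minimum of AVC. VC = 85x - 24x^2 + 2x^3, so AVC = 85 - 24x + 2x^2.
At the minimum of AVC, MC = AVC. MC = 85 - 48x + 6x^2; setting MC = AVC gives 4x^2 - 24x = 0, so x = 6. min AVC = 13.
For P < $13 the firm produces nothing.

$13 per unit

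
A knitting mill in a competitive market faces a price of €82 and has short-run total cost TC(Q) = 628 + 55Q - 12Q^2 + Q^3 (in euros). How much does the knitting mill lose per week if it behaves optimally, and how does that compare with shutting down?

Profit = -€142 at Q = 9

AVC = 55 - 12Q + Q^2 has its minimum €19 at Q = 6; price €82 clears that bar, so the firm operates.
MC = 55 - 24Q + 3Q^2. Setting P = MC and taking the root on the rising branch gives Q* = 9.
TR = 82·9 = 738. TC = 628 + 252 = 880. Profit = 738 − 880 = -€142.
That loss of €142 beats the €628 the firm would lose by shutting down; producing recovers €486 of fixed cost.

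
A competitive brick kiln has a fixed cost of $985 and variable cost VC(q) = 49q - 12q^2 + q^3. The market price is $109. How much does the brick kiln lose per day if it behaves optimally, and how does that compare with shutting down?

Profit = -$185 at q = 10

AVC = 49 - 12q + q^2 has its minimum $13 at q = 6; price $109 clears that bar, so the firm operates.
MC = 49 - 24q + 3q^2. Setting P = MC and taking the root on the rising branch gives q* = 10.
TR = 109·10 = 1090. TC = 985 + 290 = 1275. Profit = 1090 − 1275 = -$185.
By producing, the firm covers all variable cost plus $800 of fixed cost; shutting down would lose the full $985.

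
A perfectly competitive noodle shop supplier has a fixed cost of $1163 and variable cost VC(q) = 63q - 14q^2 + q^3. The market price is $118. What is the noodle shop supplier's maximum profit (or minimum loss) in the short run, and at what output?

AVC = 63 - 14q + q^2 has its minimum $14 at q = 7; price $118 clears that bar, so the firm operates.
MC = 63 - 28q + 3q^2. Setting P = MC and taking the root on the rising branch gives q* = 11.
TR = 118·11 = 1298. TC = 1163 + 330 = 1493. Profit = 1298 − 1493 = -$195.
That loss of $195 beats the $1163 the firm would lose by shutting down; producing recovers $968 of fixed cost.

Profit = -$195 at q = 11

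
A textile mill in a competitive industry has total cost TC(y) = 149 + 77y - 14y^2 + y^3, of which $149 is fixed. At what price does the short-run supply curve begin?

$28 per unit

The firm shuts down when price falls below the minimum of average variable cost. AVC = VC/y = 77 - 14y + y^2.
At the minimum of AVC, MC = AVC. MC = 77 - 28y + 3y^2; setting MC = AVC gives 2y^2 - 14y = 0, so y = 7. min AVC = 28.
So the shutdown price is $28.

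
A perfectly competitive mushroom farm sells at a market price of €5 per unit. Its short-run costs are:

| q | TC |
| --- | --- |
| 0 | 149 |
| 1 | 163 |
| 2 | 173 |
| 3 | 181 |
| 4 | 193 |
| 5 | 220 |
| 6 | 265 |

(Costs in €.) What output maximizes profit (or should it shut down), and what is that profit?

Tabulate TR − TC: q=0: -149; q=1: -158; q=2: -163; q=3: -166; q=4: -173; q=5: -195; q=6: -235.
Profit is highest at q = 0. Equivalently, the lowest AVC in the table is 32/3 ≈ €10.67 at q = 3, and P = €5 falls below it — price never covers variable cost, so the firm shuts down and loses only its fixed cost.

q = 0 (shut down); profit = -€149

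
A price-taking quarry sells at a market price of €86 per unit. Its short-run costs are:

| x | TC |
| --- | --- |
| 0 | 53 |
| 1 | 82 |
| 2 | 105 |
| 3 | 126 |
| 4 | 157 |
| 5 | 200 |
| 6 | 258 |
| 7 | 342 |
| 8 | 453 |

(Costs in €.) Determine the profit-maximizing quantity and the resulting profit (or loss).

Profit at each row (π = 86x − TC): x=0: -53; x=1: 4; x=2: 67; x=3: 132; x=4: 187; x=5: 230; x=6: 258; x=7: 260; x=8: 235.
Profit is maximized at x = 7. AVC there is 289/7 = €41.29 ≤ P, so producing beats shutting down (which would give -€53).

x = 7; profit = €260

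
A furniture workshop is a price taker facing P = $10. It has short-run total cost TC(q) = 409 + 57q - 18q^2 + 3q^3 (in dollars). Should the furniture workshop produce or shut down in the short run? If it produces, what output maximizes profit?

Shut down

Strip out fixed cost: VC = 57q - 18q^2 + 3q^3. Then AVC = 57 - 18q + 3q^2 and MC = 57 - 36q + 9q^2.
AVC is minimized where dAVC/dq = -18 + 6q = 0, at q = 3; min AVC = 57 - 18·3 + 3·3^2 = $30.
Since P = $10 < min AVC = $30, price fails to cover variable cost at any output.
Best response: produce nothing and absorb the $409 fixed cost.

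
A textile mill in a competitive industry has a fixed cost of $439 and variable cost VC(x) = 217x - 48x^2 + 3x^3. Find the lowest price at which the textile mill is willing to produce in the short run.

The firm shuts down when price falls below the minimum of average variable cost. AVC = VC/x = 217 - 48x + 3x^2.
dAVC/dx = -48 + 6x = 0 gives x = 8. min AVC = 217 - 48·8 + 3·8^2 = 25.
So the shutdown price is $25.

$25 per unit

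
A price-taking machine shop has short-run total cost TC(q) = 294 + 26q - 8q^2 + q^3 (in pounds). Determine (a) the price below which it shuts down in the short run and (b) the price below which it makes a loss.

Shutdown price = £10; break-even price = £61

AVC = 26 - 8q + q^2; minimized at q = 4, giving min AVC = £10. That is the shutdown price.
ATC = 294/q + 26 - 8q + q^2. Setting dATC/dq = −294/q^2 − 8 + 2q = 0 gives q = 7 (since 2·7^3 − 8·7^2 = 294).
min ATC = 294/7 + 26 − 8·7 + 7^2 = £61. That is the break-even price.
For £10 ≤ P < £61 the firm produces at a loss; below £10 it shuts down.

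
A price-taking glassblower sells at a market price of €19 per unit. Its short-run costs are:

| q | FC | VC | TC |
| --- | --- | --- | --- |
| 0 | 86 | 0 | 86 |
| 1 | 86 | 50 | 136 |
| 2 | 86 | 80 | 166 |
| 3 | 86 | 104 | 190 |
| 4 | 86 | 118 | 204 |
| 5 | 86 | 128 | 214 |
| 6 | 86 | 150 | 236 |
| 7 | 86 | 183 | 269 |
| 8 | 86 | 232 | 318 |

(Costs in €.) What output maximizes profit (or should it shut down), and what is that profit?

Tabulate TR − TC: q=0: -86; q=1: -117; q=2: -128; q=3: -133; q=4: -128; q=5: -119; q=6: -122; q=7: -136; q=8: -166.
Profit is highest at q = 0. Equivalently, the lowest AVC in the table is 150/6 ≈ €25 at q = 6, and P = €19 falls below it — price never covers variable cost, so the firm shuts down and loses only its fixed cost.

q = 0 (shut down); profit = -€86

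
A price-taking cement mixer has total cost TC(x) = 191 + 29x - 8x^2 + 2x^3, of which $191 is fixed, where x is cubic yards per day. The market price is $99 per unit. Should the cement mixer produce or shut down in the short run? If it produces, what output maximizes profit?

Produce at x = 5

From TC, MC = TC'(x) = 29 - 16x + 6x^2 and AVC = VC/x = 29 - 8x + 2x^2.
AVC hits its minimum where MC = AVC, at x = 2, giving min AVC = 29 - 8·2 + 2·2^2 = $21.
Because $99 ≥ $21, revenue can cover variable cost; the firm operates.
Solving P = MC: -70 - 16x + 6x^2 = 0 ⇒ x = -7/3 or 5. On the upward-sloping branch, x* = 5.
Check: AVC at x = 5 is $39 ≤ P, so revenue covers variable cost.
Profit = P·x − TC = 99·5 − 386 = $109.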